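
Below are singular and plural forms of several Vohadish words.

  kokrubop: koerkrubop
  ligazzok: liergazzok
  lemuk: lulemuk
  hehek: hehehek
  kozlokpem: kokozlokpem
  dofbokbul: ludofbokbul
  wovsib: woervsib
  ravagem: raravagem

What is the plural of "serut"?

"serut" has last vowel 'u'. The stems whose last vowel is 'u' (lemuk → lulemuk, dofbokbul → ludofbokbul) add the prefix lu-.
The other patterns: stems whose last vowel is 'e' repeat the first consonant+vowel as a prefix; stems whose last vowel is 'i' or 'o' insert -er- after the first vowel.
So serut → luserut.

luserut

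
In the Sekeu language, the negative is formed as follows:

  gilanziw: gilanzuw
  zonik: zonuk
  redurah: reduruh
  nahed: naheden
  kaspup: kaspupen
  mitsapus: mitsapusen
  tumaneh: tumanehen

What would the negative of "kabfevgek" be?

kabfevgeken

tumaneh and redurah both end in -h yet inflect differently (tumanehen, reduruh), so the final letter is not what conditions the rule; the last vowel is.
"kabfevgek" has last vowel 'e'. The stems whose last vowel is 'e' (nahed → naheden, tumaneh → tumanehen) add -en.
The other pattern: stems whose last vowel is 'a' or 'i' change the last vowel to 'u'.
So kabfevgek → kabfevgeken.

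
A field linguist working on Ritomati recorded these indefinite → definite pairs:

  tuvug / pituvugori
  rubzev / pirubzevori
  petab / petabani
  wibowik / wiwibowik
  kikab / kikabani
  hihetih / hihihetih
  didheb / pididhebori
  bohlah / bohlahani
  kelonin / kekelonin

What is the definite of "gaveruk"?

hihetih and bohlah both end in -h yet inflect differently (hihihetih, bohlahani), so the final letter is not what conditions the rule; the last vowel is.
"gaveruk" has last vowel 'u'. The one such stem in the data (tuvug → pituvugori) adds pi- … -ori around the stem, so the same rule applies.
So gaveruk → pigaverukori.

pigaverukori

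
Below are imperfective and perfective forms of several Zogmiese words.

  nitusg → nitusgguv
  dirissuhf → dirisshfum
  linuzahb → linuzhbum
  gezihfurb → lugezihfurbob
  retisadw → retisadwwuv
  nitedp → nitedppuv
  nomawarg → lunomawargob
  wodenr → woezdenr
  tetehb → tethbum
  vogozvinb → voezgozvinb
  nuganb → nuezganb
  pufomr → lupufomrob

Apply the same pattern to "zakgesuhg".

zakgeshgum

"zakgesuhg" has second-to-last letter 'h'. The stems whose second-to-last letter is 'h' (dirissuhf → dirisshfum, tetehb → tethbum, linuzahb → linuzhbum) delete the last vowel and add -um.
So zakgesuhg → zakgeshgum.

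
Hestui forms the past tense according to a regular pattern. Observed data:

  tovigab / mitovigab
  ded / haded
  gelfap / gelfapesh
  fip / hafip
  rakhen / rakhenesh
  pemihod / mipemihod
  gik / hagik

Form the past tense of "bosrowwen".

mibosrowwen

"bosrowwen" has 3 vowels. The stems with 3 vowels (tovigab → mitovigab, pemihod → mipemihod) add the prefix mi-.
So bosrowwen → mibosrowwen.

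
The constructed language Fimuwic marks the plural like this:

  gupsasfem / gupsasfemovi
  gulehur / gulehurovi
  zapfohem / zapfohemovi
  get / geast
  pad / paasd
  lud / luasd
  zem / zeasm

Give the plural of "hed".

heasd

"hed" has 1 vowel. The stems with 1 vowel (get → geast, pad → paasd, lud → luasd) insert -as- after the first vowel.
So hed → heasd.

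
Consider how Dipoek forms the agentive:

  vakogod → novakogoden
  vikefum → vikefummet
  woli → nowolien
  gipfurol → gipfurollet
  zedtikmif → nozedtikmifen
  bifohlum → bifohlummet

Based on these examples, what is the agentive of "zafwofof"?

nozafwofofen

"zafwofof" ends in -f. The one such stem in the data (zedtikmif → nozedtikmifen) adds no- … -en around the stem, so the same rule applies.
The other pattern: stems ending in -l or -m double the final consonant and add -et.
So zafwofof → nozafwofofen.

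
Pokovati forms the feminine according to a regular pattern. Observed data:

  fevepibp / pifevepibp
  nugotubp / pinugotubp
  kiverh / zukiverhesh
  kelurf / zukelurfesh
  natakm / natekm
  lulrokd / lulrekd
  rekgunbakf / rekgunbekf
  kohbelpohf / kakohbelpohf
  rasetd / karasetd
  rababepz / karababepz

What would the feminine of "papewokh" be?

papewekh

"papewokh" has second-to-last letter 'k'. The stems whose second-to-last letter is 'k' (natakm → natekm, lulrokd → lulrekd, rekgunbakf → rekgunbekf) change the last vowel to 'e'.
So papewokh → papewekh.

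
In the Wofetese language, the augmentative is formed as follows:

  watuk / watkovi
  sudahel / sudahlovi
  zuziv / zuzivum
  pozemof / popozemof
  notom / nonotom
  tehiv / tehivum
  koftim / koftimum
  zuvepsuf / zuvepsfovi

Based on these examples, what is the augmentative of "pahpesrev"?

"pahpesrev" has last vowel 'e'. The one such stem in the data (sudahel → sudahlovi) deletes the last vowel and adds -ovi (as do zuvepsuf, watuk), so the same rule applies.
So pahpesrev → pahpesrvovi.

pahpesrvovi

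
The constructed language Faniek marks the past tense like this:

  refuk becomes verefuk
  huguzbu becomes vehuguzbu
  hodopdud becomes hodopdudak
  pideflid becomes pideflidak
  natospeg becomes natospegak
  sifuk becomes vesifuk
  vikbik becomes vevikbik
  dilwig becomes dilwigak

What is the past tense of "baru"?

pideflid and vikbik both have last vowel 'i' yet inflect differently (pideflidak, vevikbik), so the last vowel is not what conditions the rule; the final letter is.
"baru" ends in -u. The one such stem in the data (huguzbu → vehuguzbu) adds the prefix ve-, so the same rule applies.
The other pattern: stems ending in -d or -g add -ak.
So baru → vebaru.

vebaru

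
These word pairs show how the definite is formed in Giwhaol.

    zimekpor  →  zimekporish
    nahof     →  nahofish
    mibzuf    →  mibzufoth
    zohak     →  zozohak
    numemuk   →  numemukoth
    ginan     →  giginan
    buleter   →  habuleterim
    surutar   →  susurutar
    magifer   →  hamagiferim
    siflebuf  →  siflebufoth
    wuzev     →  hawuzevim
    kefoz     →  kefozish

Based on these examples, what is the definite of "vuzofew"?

magifer and zimekpor both end in -r yet inflect differently (hamagiferim, zimekporish), so the final letter is not what conditions the rule; the last vowel is.
"vuzofew" has last vowel 'e'. The stems whose last vowel is 'e' (magifer → hamagiferim, buleter → habuleterim, wuzev → hawuzevim) add ha- … -im around the stem.
So vuzofew → havuzofewim.

havuzofewim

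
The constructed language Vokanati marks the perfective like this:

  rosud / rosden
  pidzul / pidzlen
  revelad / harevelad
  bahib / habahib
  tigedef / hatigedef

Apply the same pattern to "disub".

rosud and revelad both end in -d yet inflect differently (rosden, harevelad), so the final letter is not what conditions the rule; the last vowel is.
"disub" has last vowel 'u'. The stems whose last vowel is 'u' (rosud → rosden, pidzul → pidzlen) delete the last vowel and add -en.
The other pattern: stems whose last vowel is 'a', 'e' or 'i' add the prefix ha-.
So disub → disben.

disben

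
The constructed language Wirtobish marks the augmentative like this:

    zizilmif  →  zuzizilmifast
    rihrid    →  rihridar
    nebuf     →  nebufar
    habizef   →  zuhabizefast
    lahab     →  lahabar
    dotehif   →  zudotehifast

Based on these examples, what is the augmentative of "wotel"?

dotehif and nebuf both end in -f yet inflect differently (zudotehifast, nebufar), so the final letter is not what conditions the rule; the number of vowels is.
"wotel" has 2 vowels. The stems with 2 vowels (nebuf → nebufar, lahab → lahabar, rihrid → rihridar) add -ar.
The other pattern: stems with 3 vowels add zu- … -ast around the stem.
So wotel → wotelar.

wotelar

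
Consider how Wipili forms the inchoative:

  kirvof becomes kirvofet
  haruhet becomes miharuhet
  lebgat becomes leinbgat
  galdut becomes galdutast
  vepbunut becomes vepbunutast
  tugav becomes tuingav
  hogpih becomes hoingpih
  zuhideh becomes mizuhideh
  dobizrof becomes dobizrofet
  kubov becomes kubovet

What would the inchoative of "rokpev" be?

mirokpev

haruhet and lebgat both end in -t yet inflect differently (miharuhet, leinbgat), so the final letter is not what conditions the rule; the last vowel is.
"rokpev" has last vowel 'e'. The stems whose last vowel is 'e' (haruhet → miharuhet, zuhideh → mizuhideh) add the prefix mi-.
The other patterns: stems whose last vowel is 'a' or 'i' insert -in- after the first vowel; stems whose last vowel is 'u' add -ast; stems whose last vowel is 'o' add -et.
So rokpev → mirokpev.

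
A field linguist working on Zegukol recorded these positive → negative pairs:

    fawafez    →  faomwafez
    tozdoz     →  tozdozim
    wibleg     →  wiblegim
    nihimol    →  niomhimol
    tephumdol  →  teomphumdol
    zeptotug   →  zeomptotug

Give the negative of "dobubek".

doombubek

fawafez and tozdoz both end in -z yet inflect differently (faomwafez, tozdozim), so the final letter is not what conditions the rule; the number of vowels is.
"dobubek" has 3 vowels. The stems with 3 vowels (zeptotug → zeomptotug, fawafez → faomwafez, nihimol → niomhimol) insert -om- after the first vowel.
So dobubek → doombubek.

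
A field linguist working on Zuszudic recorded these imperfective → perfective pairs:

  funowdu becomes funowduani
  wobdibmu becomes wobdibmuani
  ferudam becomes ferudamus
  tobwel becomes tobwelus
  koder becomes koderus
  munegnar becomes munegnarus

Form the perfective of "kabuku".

funowdu and ferudam both begin with f- yet inflect differently (funowduani, ferudamus), so the first letter is not what conditions the rule; the final letter is.
"kabuku" ends in -u. The stems ending in -u (funowdu → funowduani, wobdibmu → wobdibmuani) add -ani.
So kabuku → kabukuani.

kabukuani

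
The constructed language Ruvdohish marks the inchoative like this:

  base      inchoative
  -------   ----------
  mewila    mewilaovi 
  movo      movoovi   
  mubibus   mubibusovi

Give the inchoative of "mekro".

mekroovi

Every pair shown (mewila → mewilaovi, movo → movoovi, mubibus → mubibusovi) follows the same rule: add -ovi.
So mekro → mekroovi.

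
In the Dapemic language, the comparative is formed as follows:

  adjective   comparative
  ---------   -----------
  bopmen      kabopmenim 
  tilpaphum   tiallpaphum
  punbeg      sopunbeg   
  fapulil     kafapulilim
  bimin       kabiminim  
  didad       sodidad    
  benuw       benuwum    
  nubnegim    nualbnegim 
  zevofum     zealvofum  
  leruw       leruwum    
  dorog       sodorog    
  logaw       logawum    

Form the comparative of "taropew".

taropewum

leruw and tilpaphum both have last vowel 'u' yet inflect differently (leruwum, tiallpaphum), so the last vowel is not what conditions the rule; the final letter is.
"taropew" ends in -w. The stems ending in -w (leruw → leruwum, logaw → logawum, benuw → benuwum) add -um.
The other patterns: stems ending in -l or -n add ka- … -im around the stem; stems ending in -m insert -al- after the first vowel; stems ending in -d or -g add the prefix so-.
So taropew → taropewum.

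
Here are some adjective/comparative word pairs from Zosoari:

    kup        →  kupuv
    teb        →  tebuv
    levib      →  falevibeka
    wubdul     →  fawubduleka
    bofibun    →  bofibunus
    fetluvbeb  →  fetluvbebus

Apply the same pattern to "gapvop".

fagapvopeka

teb and levib both end in -b yet inflect differently (tebuv, falevibeka), so the final letter is not what conditions the rule; the number of vowels is.
"gapvop" has 2 vowels. The stems with 2 vowels (levib → falevibeka, wubdul → fawubduleka) add fa- … -eka around the stem.
The other patterns: stems with 1 vowel add -uv; stems with 3 vowels add -us.
So gapvop → fagapvopeka.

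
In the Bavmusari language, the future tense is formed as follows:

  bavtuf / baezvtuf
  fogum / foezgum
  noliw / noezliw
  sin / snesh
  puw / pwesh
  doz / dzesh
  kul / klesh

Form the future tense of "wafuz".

"wafuz" has 2 vowels. The stems with 2 vowels (bavtuf → baezvtuf, fogum → foezgum, noliw → noezliw) insert -ez- after the first vowel.
So wafuz → waezfuz.

waezfuz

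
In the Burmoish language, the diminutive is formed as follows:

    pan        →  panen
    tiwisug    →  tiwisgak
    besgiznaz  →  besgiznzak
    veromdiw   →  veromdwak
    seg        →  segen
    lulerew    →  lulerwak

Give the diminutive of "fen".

fenen

"fen" has 1 vowel. The stems with 1 vowel (pan → panen, seg → segen) add -en.
So fen → fenen.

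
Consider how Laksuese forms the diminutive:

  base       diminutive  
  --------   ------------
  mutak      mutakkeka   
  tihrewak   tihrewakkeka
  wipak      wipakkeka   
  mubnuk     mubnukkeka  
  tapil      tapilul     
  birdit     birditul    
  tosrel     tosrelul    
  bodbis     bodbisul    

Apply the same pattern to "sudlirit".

tihrewak and tapil both begin with t- yet inflect differently (tihrewakkeka, tapilul), so the first letter is not what conditions the rule; the final letter is.
"sudlirit" ends in -t. The one such stem in the data (birdit → birditul) adds -ul, so the same rule applies.
So sudlirit → sudliritul.

sudliritul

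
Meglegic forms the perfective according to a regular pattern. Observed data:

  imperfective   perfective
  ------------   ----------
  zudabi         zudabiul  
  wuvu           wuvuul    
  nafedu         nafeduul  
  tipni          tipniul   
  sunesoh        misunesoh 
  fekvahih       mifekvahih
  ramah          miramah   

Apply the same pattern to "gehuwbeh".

migehuwbeh

zudabi and fekvahih both have last vowel 'i' yet inflect differently (zudabiul, mifekvahih), so the last vowel is not what conditions the rule; the final letter is.
"gehuwbeh" ends in -h. The stems ending in -h (sunesoh → misunesoh, fekvahih → mifekvahih, ramah → miramah) add the prefix mi-.
So gehuwbeh → migehuwbeh.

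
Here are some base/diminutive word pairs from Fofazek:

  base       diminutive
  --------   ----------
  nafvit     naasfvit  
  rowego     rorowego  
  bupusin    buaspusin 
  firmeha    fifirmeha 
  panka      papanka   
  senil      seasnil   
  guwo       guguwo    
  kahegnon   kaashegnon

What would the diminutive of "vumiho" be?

vuvumiho

"vumiho" ends in a vowel. The stems ending in a vowel (firmeha → fifirmeha, guwo → guguwo, rowego → rorowego) repeat the first consonant+vowel as a prefix.
So vumiho → vuvumiho.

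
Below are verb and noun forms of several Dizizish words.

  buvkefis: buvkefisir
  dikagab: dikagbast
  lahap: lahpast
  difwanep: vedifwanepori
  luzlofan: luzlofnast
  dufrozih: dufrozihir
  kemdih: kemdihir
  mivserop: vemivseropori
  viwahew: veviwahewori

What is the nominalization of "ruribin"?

ruribinir

"ruribin" has last vowel 'i'. The stems whose last vowel is 'i' (kemdih → kemdihir, buvkefis → buvkefisir, dufrozih → dufrozihir) add -ir.
The other patterns: stems whose last vowel is 'a' delete the last vowel and add -ast; stems whose last vowel is 'e' or 'o' add ve- … -ori around the stem.
So ruribin → ruribinir.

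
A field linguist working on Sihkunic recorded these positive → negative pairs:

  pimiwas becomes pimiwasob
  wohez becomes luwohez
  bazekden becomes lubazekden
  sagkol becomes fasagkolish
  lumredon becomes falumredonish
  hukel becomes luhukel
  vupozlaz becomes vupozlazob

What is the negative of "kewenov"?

fakewenovish

vupozlaz and wohez both end in -z yet inflect differently (vupozlazob, luwohez), so the final letter is not what conditions the rule; the last vowel is.
"kewenov" has last vowel 'o'. The stems whose last vowel is 'o' (sagkol → fasagkolish, lumredon → falumredonish) add fa- … -ish around the stem.
The other patterns: stems whose last vowel is 'a' add -ob; stems whose last vowel is 'e' add the prefix lu-.
So kewenov → fakewenovish.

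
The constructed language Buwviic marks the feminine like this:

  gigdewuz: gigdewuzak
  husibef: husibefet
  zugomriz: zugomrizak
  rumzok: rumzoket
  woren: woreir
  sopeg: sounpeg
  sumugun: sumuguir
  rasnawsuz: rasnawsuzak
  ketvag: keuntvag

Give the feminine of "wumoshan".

"wumoshan" ends in -n. The stems ending in -n (sumugun → sumuguir, woren → woreir) drop the final letter and add -ir.
The other patterns: stems ending in -g insert -un- after the first vowel; stems ending in -z add -ak; stems ending in -f or -k add -et.
So wumoshan → wumoshair.

wumoshair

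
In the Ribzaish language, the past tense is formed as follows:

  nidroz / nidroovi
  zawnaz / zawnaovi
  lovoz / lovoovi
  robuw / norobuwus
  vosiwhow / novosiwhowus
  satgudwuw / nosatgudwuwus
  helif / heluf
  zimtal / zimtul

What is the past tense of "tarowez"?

taroweovi

"tarowez" ends in -z. The stems ending in -z (nidroz → nidroovi, zawnaz → zawnaovi, lovoz → lovoovi) drop the final letter and add -ovi.
The other patterns: stems ending in -w add no- … -us around the stem; stems ending in -f or -l change the last vowel to 'u'.
So tarowez → taroweovi.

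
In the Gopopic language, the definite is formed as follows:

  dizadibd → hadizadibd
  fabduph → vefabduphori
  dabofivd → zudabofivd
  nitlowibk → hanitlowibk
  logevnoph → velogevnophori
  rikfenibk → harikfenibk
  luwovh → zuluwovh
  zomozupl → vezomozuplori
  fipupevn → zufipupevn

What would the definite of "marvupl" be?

vemarvuplori

logevnoph and luwovh both end in -h yet inflect differently (velogevnophori, zuluwovh), so the final letter is not what conditions the rule; the second-to-last letter is.
"marvupl" has second-to-last letter 'p'. The stems whose second-to-last letter is 'p' (logevnoph → velogevnophori, fabduph → vefabduphori, zomozupl → vezomozuplori) add ve- … -ori around the stem.
So marvupl → vemarvuplori.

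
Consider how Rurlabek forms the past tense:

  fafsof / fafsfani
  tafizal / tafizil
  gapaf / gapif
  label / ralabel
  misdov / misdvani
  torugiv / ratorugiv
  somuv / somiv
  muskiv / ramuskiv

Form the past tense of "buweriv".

somuv and muskiv both end in -v yet inflect differently (somiv, ramuskiv), so the final letter is not what conditions the rule; the last vowel is.
"buweriv" has last vowel 'i'. The stems whose last vowel is 'i' (muskiv → ramuskiv, torugiv → ratorugiv) add the prefix ra-.
The other patterns: stems whose last vowel is 'a' or 'u' change the last vowel to 'i'; stems whose last vowel is 'o' delete the last vowel and add -ani.
So buweriv → rabuweriv.

rabuweriv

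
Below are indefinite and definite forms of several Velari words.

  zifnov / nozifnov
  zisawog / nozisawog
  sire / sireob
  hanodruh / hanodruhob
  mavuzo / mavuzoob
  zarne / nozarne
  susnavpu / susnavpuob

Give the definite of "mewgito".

zarne and sire both end in -e yet inflect differently (nozarne, sireob), so the final letter is not what conditions the rule; the first letter is.
"mewgito" begins with m-. The one such stem in the data (mavuzo → mavuzoob) adds -ob, so the same rule applies.
So mewgito → mewgitoob.

mewgitoob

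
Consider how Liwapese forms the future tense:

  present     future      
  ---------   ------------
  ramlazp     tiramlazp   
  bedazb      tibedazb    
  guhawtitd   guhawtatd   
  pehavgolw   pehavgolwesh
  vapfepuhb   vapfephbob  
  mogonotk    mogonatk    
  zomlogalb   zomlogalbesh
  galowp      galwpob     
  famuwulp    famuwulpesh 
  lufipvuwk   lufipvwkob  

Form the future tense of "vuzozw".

zomlogalb and bedazb both end in -b yet inflect differently (zomlogalbesh, tibedazb), so the final letter is not what conditions the rule; the second-to-last letter is.
"vuzozw" has second-to-last letter 'z'. The stems whose second-to-last letter is 'z' (bedazb → tibedazb, ramlazp → tiramlazp) add the prefix ti-.
So vuzozw → tivuzozw.

tivuzozw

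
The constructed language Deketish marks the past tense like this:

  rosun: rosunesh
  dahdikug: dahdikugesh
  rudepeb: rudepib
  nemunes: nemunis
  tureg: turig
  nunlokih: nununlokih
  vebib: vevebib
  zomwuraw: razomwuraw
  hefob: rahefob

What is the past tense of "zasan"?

"zasan" has last vowel 'a'. The one such stem in the data (zomwuraw → razomwuraw) adds the prefix ra-, so the same rule applies.
The other patterns: stems whose last vowel is 'u' add -esh; stems whose last vowel is 'e' change the last vowel to 'i'; stems whose last vowel is 'i' repeat the first consonant+vowel as a prefix.
So zasan → razasan.

razasan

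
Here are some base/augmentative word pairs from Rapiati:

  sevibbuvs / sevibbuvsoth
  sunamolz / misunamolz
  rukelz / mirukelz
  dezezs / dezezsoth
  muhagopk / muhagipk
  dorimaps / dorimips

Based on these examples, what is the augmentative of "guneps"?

gunips

"guneps" has second-to-last letter 'p'. The stems whose second-to-last letter is 'p' (muhagopk → muhagipk, dorimaps → dorimips) change the last vowel to 'i'.
The other patterns: stems whose second-to-last letter is 'v' or 'z' add -oth; stems whose second-to-last letter is 'l' add the prefix mi-.
So guneps → gunips.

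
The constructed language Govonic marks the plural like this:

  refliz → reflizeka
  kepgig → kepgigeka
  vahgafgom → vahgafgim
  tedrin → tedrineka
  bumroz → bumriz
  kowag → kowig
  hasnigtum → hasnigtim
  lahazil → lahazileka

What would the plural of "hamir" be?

refliz and bumroz both end in -z yet inflect differently (reflizeka, bumriz), so the final letter is not what conditions the rule; the last vowel is.
"hamir" has last vowel 'i'. The stems whose last vowel is 'i' (lahazil → lahazileka, refliz → reflizeka, kepgig → kepgigeka) add -eka.
So hamir → hamireka.

hamireka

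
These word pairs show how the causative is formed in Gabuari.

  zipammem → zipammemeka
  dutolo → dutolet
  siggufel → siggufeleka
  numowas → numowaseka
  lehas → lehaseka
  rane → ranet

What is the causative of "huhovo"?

huhovet

siggufel and rane both have last vowel 'e' yet inflect differently (siggufeleka, ranet), so the last vowel is not what conditions the rule; whether the stem ends in a vowel or a consonant is.
"huhovo" ends in a vowel. The stems ending in a vowel (rane → ranet, dutolo → dutolet) drop the final letter and add -et.
The other pattern: stems ending in a consonant add -eka.
So huhovo → huhovet.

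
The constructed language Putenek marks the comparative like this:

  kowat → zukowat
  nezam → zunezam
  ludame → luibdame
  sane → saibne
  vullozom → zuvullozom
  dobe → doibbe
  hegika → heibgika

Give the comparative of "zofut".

zuzofut

"zofut" ends in a consonant. The stems ending in a consonant (nezam → zunezam, kowat → zukowat, vullozom → zuvullozom) add the prefix zu-.
The other pattern: stems ending in a vowel insert -ib- after the first vowel.
So zofut → zuzofut.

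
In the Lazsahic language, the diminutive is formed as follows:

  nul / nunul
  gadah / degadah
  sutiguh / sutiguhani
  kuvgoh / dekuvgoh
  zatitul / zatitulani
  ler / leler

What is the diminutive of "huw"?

nul and zatitul both end in -l yet inflect differently (nunul, zatitulani), so the final letter is not what conditions the rule; the number of vowels is.
"huw" has 1 vowel. The stems with 1 vowel (ler → leler, nul → nunul) repeat the first consonant+vowel as a prefix.
The other patterns: stems with 2 vowels add the prefix de-; stems with 3 vowels add -ani.
So huw → huhuw.

huhuw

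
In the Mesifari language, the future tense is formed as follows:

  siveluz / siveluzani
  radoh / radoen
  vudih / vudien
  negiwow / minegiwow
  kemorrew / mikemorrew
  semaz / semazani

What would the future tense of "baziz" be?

bazizani

radoh and negiwow both have last vowel 'o' yet inflect differently (radoen, minegiwow), so the last vowel is not what conditions the rule; the final letter is.
"baziz" ends in -z. The stems ending in -z (siveluz → siveluzani, semaz → semazani) add -ani.
So baziz → bazizani.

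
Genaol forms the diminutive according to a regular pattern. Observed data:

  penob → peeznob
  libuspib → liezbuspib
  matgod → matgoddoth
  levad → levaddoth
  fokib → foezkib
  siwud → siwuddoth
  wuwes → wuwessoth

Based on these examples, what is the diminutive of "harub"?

penob and matgod both have last vowel 'o' yet inflect differently (peeznob, matgoddoth), so the last vowel is not what conditions the rule; the final letter is.
"harub" ends in -b. The stems ending in -b (libuspib → liezbuspib, penob → peeznob, fokib → foezkib) insert -ez- after the first vowel.
The other pattern: stems ending in -d or -s double the final consonant and add -oth.
So harub → haezrub.

haezrub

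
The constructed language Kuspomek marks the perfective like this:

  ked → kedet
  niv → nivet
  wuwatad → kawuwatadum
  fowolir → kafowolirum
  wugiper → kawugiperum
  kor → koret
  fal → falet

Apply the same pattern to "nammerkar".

"nammerkar" has 3 vowels. The stems with 3 vowels (fowolir → kafowolirum, wuwatad → kawuwatadum, wugiper → kawugiperum) add ka- … -um around the stem.
The other pattern: stems with 1 vowel add -et.
So nammerkar → kanammerkarum.

kanammerkarum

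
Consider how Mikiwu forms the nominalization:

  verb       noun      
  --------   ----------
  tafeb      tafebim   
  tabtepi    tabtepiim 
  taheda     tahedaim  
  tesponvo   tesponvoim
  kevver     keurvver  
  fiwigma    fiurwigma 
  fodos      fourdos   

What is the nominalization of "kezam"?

keurzam

"kezam" begins with k-. The one such stem in the data (kevver → keurvver) inserts -ur- after the first vowel (as do fiwigma, fodos), so the same rule applies.
The other pattern: stems beginning with t- add -im.
So kezam → keurzam.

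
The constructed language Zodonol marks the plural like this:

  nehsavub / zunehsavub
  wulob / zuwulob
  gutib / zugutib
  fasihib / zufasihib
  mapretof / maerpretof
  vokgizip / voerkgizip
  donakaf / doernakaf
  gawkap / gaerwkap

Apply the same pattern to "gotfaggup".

fasihib and vokgizip both have last vowel 'i' yet inflect differently (zufasihib, voerkgizip), so the last vowel is not what conditions the rule; the final letter is.
"gotfaggup" ends in -p. The stems ending in -p (vokgizip → voerkgizip, gawkap → gaerwkap) insert -er- after the first vowel.
So gotfaggup → goertfaggup.

goertfaggup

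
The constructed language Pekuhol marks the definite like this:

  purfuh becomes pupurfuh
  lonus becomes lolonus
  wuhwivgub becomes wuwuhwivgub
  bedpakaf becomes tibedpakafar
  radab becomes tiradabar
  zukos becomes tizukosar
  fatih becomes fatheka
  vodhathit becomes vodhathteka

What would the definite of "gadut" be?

"gadut" has last vowel 'u'. The stems whose last vowel is 'u' (purfuh → pupurfuh, lonus → lolonus, wuhwivgub → wuwuhwivgub) repeat the first consonant+vowel as a prefix.
The other patterns: stems whose last vowel is 'a' or 'o' add ti- … -ar around the stem; stems whose last vowel is 'i' delete the last vowel and add -eka.
So gadut → gagadut.

gagadut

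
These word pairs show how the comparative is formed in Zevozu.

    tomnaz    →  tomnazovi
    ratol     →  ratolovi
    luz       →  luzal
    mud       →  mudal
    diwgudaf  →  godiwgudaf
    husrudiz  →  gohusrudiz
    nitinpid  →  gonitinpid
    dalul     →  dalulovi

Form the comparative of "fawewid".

gofawewid

"fawewid" has 3 vowels. The stems with 3 vowels (nitinpid → gonitinpid, husrudiz → gohusrudiz, diwgudaf → godiwgudaf) add the prefix go-.
The other patterns: stems with 1 vowel add -al; stems with 2 vowels add -ovi.
So fawewid → gofawewid.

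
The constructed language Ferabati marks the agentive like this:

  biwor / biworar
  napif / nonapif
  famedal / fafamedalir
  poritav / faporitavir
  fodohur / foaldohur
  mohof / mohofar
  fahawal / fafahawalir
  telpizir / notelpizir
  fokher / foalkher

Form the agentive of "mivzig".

nomivzig

fokher and biwor both end in -r yet inflect differently (foalkher, biworar), so the final letter is not what conditions the rule; the last vowel is.
"mivzig" has last vowel 'i'. The stems whose last vowel is 'i' (telpizir → notelpizir, napif → nonapif) add the prefix no-.
The other patterns: stems whose last vowel is 'e' or 'u' insert -al- after the first vowel; stems whose last vowel is 'o' add -ar; stems whose last vowel is 'a' add fa- … -ir around the stem.
So mivzig → nomivzig.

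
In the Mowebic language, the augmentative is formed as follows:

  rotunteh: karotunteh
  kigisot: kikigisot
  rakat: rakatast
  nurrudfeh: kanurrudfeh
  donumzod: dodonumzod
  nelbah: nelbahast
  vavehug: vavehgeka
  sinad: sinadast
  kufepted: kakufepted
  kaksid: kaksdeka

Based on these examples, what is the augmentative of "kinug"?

"kinug" has last vowel 'u'. The one such stem in the data (vavehug → vavehgeka) deletes the last vowel and adds -eka (as does kaksid), so the same rule applies.
So kinug → kingeka.

kingeka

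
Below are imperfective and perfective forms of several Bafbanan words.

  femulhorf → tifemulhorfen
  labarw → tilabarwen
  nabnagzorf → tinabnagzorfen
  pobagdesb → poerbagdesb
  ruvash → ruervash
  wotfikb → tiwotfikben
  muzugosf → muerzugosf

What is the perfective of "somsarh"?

tisomsarhen

muzugosf and nabnagzorf both end in -f yet inflect differently (muerzugosf, tinabnagzorfen), so the final letter is not what conditions the rule; the second-to-last letter is.
"somsarh" has second-to-last letter 'r'. The stems whose second-to-last letter is 'r' (nabnagzorf → tinabnagzorfen, labarw → tilabarwen, femulhorf → tifemulhorfen) add ti- … -en around the stem.
So somsarh → tisomsarhen.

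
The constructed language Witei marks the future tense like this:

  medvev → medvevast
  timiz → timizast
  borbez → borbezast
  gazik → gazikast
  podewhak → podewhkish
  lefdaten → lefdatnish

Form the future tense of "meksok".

gazik and podewhak both end in -k yet inflect differently (gazikast, podewhkish), so the final letter is not what conditions the rule; the number of vowels is.
"meksok" has 2 vowels. The stems with 2 vowels (medvev → medvevast, timiz → timizast, borbez → borbezast) add -ast.
The other pattern: stems with 3 vowels delete the last vowel and add -ish.
So meksok → meksokast.

meksokast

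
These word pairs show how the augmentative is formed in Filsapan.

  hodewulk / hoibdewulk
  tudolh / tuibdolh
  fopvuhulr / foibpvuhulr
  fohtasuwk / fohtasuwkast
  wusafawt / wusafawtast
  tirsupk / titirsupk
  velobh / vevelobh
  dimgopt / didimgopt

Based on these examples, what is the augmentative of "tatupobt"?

tatatupobt

"tatupobt" has second-to-last letter 'b'. The one such stem in the data (velobh → vevelobh) repeats the first consonant+vowel as a prefix (as do tirsupk, dimgopt), so the same rule applies.
So tatupobt → tatatupobt.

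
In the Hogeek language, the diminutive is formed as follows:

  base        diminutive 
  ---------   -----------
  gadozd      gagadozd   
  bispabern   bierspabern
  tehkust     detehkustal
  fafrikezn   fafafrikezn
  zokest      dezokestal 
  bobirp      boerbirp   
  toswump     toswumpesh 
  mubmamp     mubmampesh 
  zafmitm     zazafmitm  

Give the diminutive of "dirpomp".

bobirp and mubmamp both end in -p yet inflect differently (boerbirp, mubmampesh), so the final letter is not what conditions the rule; the second-to-last letter is.
"dirpomp" has second-to-last letter 'm'. The stems whose second-to-last letter is 'm' (mubmamp → mubmampesh, toswump → toswumpesh) add -esh.
So dirpomp → dirpompesh.

dirpompesh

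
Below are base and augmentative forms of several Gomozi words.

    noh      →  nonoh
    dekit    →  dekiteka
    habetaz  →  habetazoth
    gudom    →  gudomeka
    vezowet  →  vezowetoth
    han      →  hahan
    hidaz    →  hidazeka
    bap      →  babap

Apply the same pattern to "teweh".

"teweh" has 2 vowels. The stems with 2 vowels (gudom → gudomeka, dekit → dekiteka, hidaz → hidazeka) add -eka.
The other patterns: stems with 1 vowel repeat the first consonant+vowel as a prefix; stems with 3 vowels add -oth.
So teweh → teweheka.

teweheka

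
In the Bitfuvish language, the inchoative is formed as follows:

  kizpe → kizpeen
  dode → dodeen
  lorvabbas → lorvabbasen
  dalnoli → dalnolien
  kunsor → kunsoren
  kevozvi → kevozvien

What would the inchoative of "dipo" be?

Every pair shown (kizpe → kizpeen, dode → dodeen, lorvabbas → lorvabbasen, …) follows the same rule: add -en.
So dipo → dipoen.

dipoen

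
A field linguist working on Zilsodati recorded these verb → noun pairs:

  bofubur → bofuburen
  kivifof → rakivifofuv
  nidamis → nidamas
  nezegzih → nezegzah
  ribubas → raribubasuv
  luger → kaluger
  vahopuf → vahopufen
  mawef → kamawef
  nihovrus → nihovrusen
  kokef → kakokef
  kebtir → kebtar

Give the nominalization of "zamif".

"zamif" has last vowel 'i'. The stems whose last vowel is 'i' (nezegzih → nezegzah, kebtir → kebtar, nidamis → nidamas) change the last vowel to 'a'.
The other patterns: stems whose last vowel is 'u' add -en; stems whose last vowel is 'e' add the prefix ka-; stems whose last vowel is 'a' or 'o' add ra- … -uv around the stem.
So zamif → zamaf.

zamaf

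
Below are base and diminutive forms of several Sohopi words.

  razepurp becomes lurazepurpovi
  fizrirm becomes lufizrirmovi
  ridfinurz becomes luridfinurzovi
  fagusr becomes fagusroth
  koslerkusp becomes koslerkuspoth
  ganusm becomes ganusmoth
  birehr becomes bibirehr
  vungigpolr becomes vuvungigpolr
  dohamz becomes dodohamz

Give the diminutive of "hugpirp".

razepurp and koslerkusp both end in -p yet inflect differently (lurazepurpovi, koslerkuspoth), so the final letter is not what conditions the rule; the second-to-last letter is.
"hugpirp" has second-to-last letter 'r'. The stems whose second-to-last letter is 'r' (razepurp → lurazepurpovi, fizrirm → lufizrirmovi, ridfinurz → luridfinurzovi) add lu- … -ovi around the stem.
The other patterns: stems whose second-to-last letter is 's' add -oth; stems whose second-to-last letter is 'h', 'l' or 'm' repeat the first consonant+vowel as a prefix.
So hugpirp → luhugpirpovi.

luhugpirpovi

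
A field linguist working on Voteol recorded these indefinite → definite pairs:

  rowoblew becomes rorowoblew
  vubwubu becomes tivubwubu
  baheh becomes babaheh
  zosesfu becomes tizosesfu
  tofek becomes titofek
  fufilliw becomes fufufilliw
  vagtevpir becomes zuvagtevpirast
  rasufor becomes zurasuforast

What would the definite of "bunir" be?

"bunir" ends in -r. The stems ending in -r (vagtevpir → zuvagtevpirast, rasufor → zurasuforast) add zu- … -ast around the stem.
The other patterns: stems ending in -h or -w repeat the first consonant+vowel as a prefix; stems ending in -k or -u add the prefix ti-.
So bunir → zubunirast.

zubunirast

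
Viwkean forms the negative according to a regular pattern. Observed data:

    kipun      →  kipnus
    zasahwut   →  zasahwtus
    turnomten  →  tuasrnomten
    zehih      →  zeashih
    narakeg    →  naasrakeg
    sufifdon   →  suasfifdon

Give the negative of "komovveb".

kipun and turnomten both end in -n yet inflect differently (kipnus, tuasrnomten), so the final letter is not what conditions the rule; the last vowel is.
"komovveb" has last vowel 'e'. The stems whose last vowel is 'e' (turnomten → tuasrnomten, narakeg → naasrakeg) insert -as- after the first vowel.
The other pattern: stems whose last vowel is 'u' delete the last vowel and add -us.
So komovveb → koasmovveb.

koasmovveb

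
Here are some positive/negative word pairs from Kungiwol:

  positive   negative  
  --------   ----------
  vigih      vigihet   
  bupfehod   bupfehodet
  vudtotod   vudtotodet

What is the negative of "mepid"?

mepidet

Every pair shown (vigih → vigihet, bupfehod → bupfehodet, vudtotod → vudtotodet) follows the same rule: add -et.
So mepid → mepidet.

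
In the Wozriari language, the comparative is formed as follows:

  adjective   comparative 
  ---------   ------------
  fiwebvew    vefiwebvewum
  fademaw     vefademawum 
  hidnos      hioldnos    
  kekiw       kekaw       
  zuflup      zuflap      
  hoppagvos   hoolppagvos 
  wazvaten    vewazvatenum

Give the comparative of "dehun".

dehan

"dehun" has last vowel 'u'. The one such stem in the data (zuflup → zuflap) changes the last vowel to 'a' (as does kekiw), so the same rule applies.
The other patterns: stems whose last vowel is 'o' insert -ol- after the first vowel; stems whose last vowel is 'a' or 'e' add ve- … -um around the stem.
So dehun → dehan.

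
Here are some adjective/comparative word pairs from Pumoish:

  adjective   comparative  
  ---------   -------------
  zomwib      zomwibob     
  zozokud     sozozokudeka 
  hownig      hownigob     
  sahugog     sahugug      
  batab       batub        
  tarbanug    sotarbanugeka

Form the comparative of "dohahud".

tarbanug and hownig both end in -g yet inflect differently (sotarbanugeka, hownigob), so the final letter is not what conditions the rule; the last vowel is.
"dohahud" has last vowel 'u'. The stems whose last vowel is 'u' (zozokud → sozozokudeka, tarbanug → sotarbanugeka) add so- … -eka around the stem.
The other patterns: stems whose last vowel is 'i' add -ob; stems whose last vowel is 'a' or 'o' change the last vowel to 'u'.
So dohahud → sodohahudeka.

sodohahudeka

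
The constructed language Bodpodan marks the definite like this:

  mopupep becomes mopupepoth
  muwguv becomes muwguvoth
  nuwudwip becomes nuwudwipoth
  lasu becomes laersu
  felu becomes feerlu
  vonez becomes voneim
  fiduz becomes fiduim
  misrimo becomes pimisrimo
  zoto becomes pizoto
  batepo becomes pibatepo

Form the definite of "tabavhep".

tabavhepoth

"tabavhep" ends in -p. The stems ending in -p (mopupep → mopupepoth, nuwudwip → nuwudwipoth) add -oth.
So tabavhep → tabavhepoth.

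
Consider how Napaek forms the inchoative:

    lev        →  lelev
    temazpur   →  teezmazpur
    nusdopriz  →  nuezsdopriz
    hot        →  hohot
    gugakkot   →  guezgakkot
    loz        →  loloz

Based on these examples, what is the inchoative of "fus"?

nusdopriz and loz both end in -z yet inflect differently (nuezsdopriz, loloz), so the final letter is not what conditions the rule; the number of vowels is.
"fus" has 1 vowel. The stems with 1 vowel (lev → lelev, loz → loloz, hot → hohot) repeat the first consonant+vowel as a prefix.
The other pattern: stems with 3 vowels insert -ez- after the first vowel.
So fus → fufus.

fufus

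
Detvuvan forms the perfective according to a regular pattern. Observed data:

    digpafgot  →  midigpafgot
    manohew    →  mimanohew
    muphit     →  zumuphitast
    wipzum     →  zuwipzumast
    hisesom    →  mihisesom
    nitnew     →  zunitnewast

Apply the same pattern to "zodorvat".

mizodorvat

"zodorvat" has 3 vowels. The stems with 3 vowels (manohew → mimanohew, hisesom → mihisesom, digpafgot → midigpafgot) add the prefix mi-.
So zodorvat → mizodorvat.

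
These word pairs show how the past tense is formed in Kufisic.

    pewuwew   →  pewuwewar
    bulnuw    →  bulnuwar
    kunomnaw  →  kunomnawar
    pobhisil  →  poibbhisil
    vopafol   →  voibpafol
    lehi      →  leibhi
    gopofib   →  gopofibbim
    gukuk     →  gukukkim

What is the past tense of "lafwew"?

pobhisil and gopofib both have last vowel 'i' yet inflect differently (poibbhisil, gopofibbim), so the last vowel is not what conditions the rule; the final letter is.
"lafwew" ends in -w. The stems ending in -w (pewuwew → pewuwewar, bulnuw → bulnuwar, kunomnaw → kunomnawar) add -ar.
The other patterns: stems ending in -i or -l insert -ib- after the first vowel; stems ending in -b or -k double the final consonant and add -im.
So lafwew → lafwewar.

lafwewar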